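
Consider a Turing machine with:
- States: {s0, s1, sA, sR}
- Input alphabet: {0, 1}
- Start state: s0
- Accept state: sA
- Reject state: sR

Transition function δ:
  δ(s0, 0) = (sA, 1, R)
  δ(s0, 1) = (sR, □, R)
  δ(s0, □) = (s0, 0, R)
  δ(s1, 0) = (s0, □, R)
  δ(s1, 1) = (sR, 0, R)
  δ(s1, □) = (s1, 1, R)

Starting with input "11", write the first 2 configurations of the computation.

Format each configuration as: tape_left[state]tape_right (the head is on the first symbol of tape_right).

Transitions applied:
Step 1: δ(s0, 1) = (sR, □, R)

The first 2 configurations are:
[s0]11 ⊢ □[sR]1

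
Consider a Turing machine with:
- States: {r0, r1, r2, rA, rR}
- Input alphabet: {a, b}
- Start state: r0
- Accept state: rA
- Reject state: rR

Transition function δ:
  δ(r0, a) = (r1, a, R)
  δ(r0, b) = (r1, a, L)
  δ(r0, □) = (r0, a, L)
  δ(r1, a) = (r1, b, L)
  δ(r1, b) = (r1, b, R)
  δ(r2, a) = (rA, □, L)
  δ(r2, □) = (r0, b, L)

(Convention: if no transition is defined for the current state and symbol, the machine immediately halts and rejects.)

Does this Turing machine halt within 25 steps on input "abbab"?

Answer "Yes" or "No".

Execution trace:
Initial: [r0]abbab
Step 1: δ(r0, a) = (r1, a, R) → a[r1]bbab
Step 2: δ(r1, b) = (r1, b, R) → ab[r1]bab
Step 3: δ(r1, b) = (r1, b, R) → abb[r1]ab
Step 4: δ(r1, a) = (r1, b, L) → ab[r1]bbb
Step 5: δ(r1, b) = (r1, b, R) → abb[r1]bb
Step 6: δ(r1, b) = (r1, b, R) → abbb[r1]b
Step 7: δ(r1, b) = (r1, b, R) → abbbb[r1]□

No transition is defined for δ(r1, □). By convention the machine halts and rejects.
The machine halted after 7 steps (within the 25-step bound).

Answer: Yes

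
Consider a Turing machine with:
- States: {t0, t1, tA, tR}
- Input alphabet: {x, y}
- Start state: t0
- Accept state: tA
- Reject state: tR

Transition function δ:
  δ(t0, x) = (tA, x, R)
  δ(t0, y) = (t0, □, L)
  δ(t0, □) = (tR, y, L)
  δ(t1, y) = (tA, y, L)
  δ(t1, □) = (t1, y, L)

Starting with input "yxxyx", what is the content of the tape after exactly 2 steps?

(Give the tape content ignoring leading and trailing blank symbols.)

Execution trace:
Initial: [t0]yxxyx
Step 1: δ(t0, y) = (t0, □, L) → [t0]□□xxyx
Step 2: δ(t0, □) = (tR, y, L) → [tR]□y□xxyx

The machine reaches the reject state tR and halts.

After 2 steps, the tape (ignoring leading/trailing blanks) is: y□xxyx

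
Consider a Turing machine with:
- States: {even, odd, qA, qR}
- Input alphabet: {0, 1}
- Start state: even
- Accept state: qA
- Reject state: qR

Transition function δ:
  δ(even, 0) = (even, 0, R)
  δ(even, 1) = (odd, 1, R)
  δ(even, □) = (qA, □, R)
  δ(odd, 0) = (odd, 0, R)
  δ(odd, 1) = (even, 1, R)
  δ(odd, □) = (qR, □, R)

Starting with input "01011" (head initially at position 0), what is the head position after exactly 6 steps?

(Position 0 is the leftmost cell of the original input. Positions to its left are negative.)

Execution trace (head position shown):
Step 0: [even]01011  (head at position 0)
Step 1: move right → 0[even]1011  (head at position 1)
Step 2: move right → 01[odd]011  (head at position 2)
Step 3: move right → 010[odd]11  (head at position 3)
Step 4: move right → 0101[even]1  (head at position 4)
Step 5: move right → 01011[odd]□  (head at position 5)
Step 6: move right → 01011□[qR]□  (head at position 6)

After 6 steps, the head is at position 6.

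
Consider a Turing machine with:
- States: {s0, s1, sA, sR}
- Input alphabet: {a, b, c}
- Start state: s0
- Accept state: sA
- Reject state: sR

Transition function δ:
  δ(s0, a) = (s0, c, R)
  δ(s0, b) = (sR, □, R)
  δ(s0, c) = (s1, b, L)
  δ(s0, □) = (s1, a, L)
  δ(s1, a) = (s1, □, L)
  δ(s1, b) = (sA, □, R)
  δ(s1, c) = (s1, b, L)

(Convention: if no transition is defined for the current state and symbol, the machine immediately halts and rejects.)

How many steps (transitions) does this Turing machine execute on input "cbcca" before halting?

Execution trace:
Initial: [s0]cbcca
Step 1: δ(s0, c) = (s1, b, L) → [s1]□bbcca

No transition is defined for δ(s1, □). By convention the machine halts and rejects.

The machine executed 1 step before halting.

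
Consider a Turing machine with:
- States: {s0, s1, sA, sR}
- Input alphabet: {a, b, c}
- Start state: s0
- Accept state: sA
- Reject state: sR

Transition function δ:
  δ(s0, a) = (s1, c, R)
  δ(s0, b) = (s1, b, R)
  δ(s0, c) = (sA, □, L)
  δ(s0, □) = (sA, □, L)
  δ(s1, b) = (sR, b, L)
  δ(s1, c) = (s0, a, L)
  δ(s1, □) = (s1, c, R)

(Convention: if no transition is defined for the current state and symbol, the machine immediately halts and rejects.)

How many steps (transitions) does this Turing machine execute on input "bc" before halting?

Execution trace:
Initial: [s0]bc
Step 1: δ(s0, b) = (s1, b, R) → b[s1]c
Step 2: δ(s1, c) = (s0, a, L) → [s0]ba
Step 3: δ(s0, b) = (s1, b, R) → b[s1]a

No transition is defined for δ(s1, a). By convention the machine halts and rejects.

The machine executed 3 steps before halting.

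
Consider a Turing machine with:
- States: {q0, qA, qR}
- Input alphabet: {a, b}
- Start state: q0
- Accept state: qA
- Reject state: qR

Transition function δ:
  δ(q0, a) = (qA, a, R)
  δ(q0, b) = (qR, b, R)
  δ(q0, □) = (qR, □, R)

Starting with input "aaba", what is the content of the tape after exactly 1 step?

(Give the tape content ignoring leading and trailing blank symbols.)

Execution trace:
Initial: [q0]aaba
Step 1: δ(q0, a) = (qA, a, R) → a[qA]aba

The machine reaches the accept state qA and halts.

After 1 step, the tape (ignoring leading/trailing blanks) is: aaba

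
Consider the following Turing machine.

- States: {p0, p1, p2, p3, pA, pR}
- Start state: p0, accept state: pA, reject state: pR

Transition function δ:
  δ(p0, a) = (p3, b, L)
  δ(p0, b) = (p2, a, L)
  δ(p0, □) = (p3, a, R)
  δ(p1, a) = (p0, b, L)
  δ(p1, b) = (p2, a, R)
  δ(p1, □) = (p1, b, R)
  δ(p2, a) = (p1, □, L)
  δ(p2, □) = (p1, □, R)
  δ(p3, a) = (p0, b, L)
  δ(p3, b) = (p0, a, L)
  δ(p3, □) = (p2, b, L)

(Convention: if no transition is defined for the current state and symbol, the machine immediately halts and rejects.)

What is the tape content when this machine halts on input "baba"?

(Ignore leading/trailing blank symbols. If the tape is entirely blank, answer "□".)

Execution trace:
Initial: [p0]baba
Step 1: δ(p0, b) = (p2, a, L) → [p2]□aaba
Step 2: δ(p2, □) = (p1, □, R) → □[p1]aaba
Step 3: δ(p1, a) = (p0, b, L) → [p0]□baba
Step 4: δ(p0, □) = (p3, a, R) → a[p3]baba
Step 5: δ(p3, b) = (p0, a, L) → [p0]aaaba
Step 6: δ(p0, a) = (p3, b, L) → [p3]□baaba
Step 7: δ(p3, □) = (p2, b, L) → [p2]□bbaaba
Step 8: δ(p2, □) = (p1, □, R) → □[p1]bbaaba
Step 9: δ(p1, b) = (p2, a, R) → □a[p2]baaba

No transition is defined for δ(p2, b). By convention the machine halts and rejects.

Final tape (ignoring leading/trailing blanks): abaaba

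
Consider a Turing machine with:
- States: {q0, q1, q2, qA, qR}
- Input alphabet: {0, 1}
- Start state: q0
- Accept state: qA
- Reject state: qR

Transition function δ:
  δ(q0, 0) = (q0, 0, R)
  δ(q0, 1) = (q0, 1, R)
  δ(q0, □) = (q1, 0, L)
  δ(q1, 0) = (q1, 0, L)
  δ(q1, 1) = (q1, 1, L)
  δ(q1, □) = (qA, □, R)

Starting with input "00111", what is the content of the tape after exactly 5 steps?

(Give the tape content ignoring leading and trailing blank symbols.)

Execution trace:
Initial: [q0]00111
Step 1: δ(q0, 0) = (q0, 0, R) → 0[q0]0111
Step 2: δ(q0, 0) = (q0, 0, R) → 00[q0]111
Step 3: δ(q0, 1) = (q0, 1, R) → 001[q0]11
Step 4: δ(q0, 1) = (q0, 1, R) → 0011[q0]1
Step 5: δ(q0, 1) = (q0, 1, R) → 00111[q0]□

After 5 steps, the tape (ignoring leading/trailing blanks) is: 00111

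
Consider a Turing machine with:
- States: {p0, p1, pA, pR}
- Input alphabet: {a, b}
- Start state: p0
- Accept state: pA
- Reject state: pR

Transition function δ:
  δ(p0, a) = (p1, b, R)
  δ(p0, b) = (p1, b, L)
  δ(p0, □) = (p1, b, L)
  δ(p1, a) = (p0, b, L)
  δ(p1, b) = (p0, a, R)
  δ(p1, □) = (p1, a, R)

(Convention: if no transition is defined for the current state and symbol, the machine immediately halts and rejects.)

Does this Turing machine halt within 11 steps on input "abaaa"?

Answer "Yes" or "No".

Execution trace:
Initial: [p0]abaaa
Step 1: δ(p0, a) = (p1, b, R) → b[p1]baaa
Step 2: δ(p1, b) = (p0, a, R) → ba[p0]aaa
Step 3: δ(p0, a) = (p1, b, R) → bab[p1]aa
Step 4: δ(p1, a) = (p0, b, L) → ba[p0]bba
Step 5: δ(p0, b) = (p1, b, L) → b[p1]abba
Step 6: δ(p1, a) = (p0, b, L) → [p0]bbbba
Step 7: δ(p0, b) = (p1, b, L) → [p1]□bbbba
Step 8: δ(p1, □) = (p1, a, R) → a[p1]bbbba
Step 9: δ(p1, b) = (p0, a, R) → aa[p0]bbba
Step 10: δ(p0, b) = (p1, b, L) → a[p1]abbba
Step 11: δ(p1, a) = (p0, b, L) → [p0]abbbba

The machine has not reached a halting state after 11 steps.
The machine did not halt within the 11-step bound.

Answer: No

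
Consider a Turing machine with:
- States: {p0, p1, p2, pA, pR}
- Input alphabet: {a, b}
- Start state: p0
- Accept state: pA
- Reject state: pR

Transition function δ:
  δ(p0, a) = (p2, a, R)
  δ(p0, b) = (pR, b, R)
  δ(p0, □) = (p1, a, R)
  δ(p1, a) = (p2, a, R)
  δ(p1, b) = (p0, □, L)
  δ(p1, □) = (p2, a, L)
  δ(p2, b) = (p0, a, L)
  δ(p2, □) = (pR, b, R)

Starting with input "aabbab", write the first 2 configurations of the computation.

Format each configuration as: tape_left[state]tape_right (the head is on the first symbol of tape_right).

Transitions applied:
Step 1: δ(p0, a) = (p2, a, R)

The first 2 configurations are:
[p0]aabbab ⊢ a[p2]abbab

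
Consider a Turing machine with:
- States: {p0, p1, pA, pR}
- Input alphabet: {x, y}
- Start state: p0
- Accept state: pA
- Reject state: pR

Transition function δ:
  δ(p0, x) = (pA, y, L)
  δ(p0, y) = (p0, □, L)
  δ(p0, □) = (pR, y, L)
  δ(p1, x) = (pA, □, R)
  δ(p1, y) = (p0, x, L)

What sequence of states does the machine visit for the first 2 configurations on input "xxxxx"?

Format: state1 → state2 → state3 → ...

Execution trace:
Initial: [p0]xxxxx
Step 1: δ(p0, x) = (pA, y, L) → [pA]□yxxxx

The machine reaches the accept state pA and halts.

State sequence: p0 → pA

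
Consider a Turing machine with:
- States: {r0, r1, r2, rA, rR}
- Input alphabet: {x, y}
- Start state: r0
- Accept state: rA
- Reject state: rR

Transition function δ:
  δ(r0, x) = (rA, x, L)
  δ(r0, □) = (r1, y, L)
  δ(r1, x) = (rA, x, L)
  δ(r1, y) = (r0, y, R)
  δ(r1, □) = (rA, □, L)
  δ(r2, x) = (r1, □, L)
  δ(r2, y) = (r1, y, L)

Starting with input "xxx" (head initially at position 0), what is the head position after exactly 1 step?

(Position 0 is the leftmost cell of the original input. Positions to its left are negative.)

Execution trace (head position shown):
Step 0: [r0]xxx  (head at position 0)
Step 1: move left → [rA]□xxx  (head at position -1)

After 1 step, the head is at position -1.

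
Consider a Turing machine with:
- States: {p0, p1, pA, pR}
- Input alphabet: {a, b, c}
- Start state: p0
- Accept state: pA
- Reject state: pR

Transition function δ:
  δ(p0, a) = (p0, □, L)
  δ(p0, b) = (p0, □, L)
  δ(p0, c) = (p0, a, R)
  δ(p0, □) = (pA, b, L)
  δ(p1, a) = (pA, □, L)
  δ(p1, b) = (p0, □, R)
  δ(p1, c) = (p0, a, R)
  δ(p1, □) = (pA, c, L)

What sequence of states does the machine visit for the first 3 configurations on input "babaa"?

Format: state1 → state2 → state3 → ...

Execution trace:
Initial: [p0]babaa
Step 1: δ(p0, b) = (p0, □, L) → [p0]□□abaa
Step 2: δ(p0, □) = (pA, b, L) → [pA]□b□abaa

The machine reaches the accept state pA and halts.

State sequence: p0 → p0 → pA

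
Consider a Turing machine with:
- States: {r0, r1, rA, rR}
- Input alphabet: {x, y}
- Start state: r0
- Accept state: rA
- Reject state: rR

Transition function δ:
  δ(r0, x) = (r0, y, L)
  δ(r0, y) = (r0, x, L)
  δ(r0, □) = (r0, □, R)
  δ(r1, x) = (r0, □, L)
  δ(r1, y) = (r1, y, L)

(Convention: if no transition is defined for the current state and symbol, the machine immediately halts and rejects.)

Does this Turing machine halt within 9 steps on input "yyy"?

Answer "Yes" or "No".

Execution trace:
Initial: [r0]yyy
Step 1: δ(r0, y) = (r0, x, L) → [r0]□xyy
Step 2: δ(r0, □) = (r0, □, R) → □[r0]xyy
Step 3: δ(r0, x) = (r0, y, L) → [r0]□yyy
Step 4: δ(r0, □) = (r0, □, R) → □[r0]yyy
Step 5: δ(r0, y) = (r0, x, L) → [r0]□xyy
Step 6: δ(r0, □) = (r0, □, R) → □[r0]xyy
Step 7: δ(r0, x) = (r0, y, L) → [r0]□yyy
Step 8: δ(r0, □) = (r0, □, R) → □[r0]yyy
Step 9: δ(r0, y) = (r0, x, L) → [r0]□xyy

The machine has not reached a halting state after 9 steps.
The machine did not halt within the 9-step bound.

Answer: No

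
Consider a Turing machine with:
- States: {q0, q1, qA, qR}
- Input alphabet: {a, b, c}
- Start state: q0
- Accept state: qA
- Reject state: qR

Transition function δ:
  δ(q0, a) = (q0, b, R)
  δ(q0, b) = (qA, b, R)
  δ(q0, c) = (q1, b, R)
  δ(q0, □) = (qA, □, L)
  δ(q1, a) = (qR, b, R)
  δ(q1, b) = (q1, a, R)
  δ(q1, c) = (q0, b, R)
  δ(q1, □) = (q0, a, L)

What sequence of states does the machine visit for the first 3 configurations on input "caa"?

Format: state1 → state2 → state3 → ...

Execution trace:
Initial: [q0]caa
Step 1: δ(q0, c) = (q1, b, R) → b[q1]aa
Step 2: δ(q1, a) = (qR, b, R) → bb[qR]a

The machine reaches the reject state qR and halts.

State sequence: q0 → q1 → qR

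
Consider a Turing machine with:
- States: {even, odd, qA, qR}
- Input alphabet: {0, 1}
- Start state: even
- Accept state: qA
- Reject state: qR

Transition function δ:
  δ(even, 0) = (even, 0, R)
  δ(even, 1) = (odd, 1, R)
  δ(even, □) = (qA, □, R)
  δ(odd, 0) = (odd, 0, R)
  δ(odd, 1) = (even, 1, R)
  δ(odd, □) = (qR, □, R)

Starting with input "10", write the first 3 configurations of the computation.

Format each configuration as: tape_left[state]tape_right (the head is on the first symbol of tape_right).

Transitions applied:
Step 1: δ(even, 1) = (odd, 1, R)
Step 2: δ(odd, 0) = (odd, 0, R)

The first 3 configurations are:
[even]10 ⊢ 1[odd]0 ⊢ 10[odd]□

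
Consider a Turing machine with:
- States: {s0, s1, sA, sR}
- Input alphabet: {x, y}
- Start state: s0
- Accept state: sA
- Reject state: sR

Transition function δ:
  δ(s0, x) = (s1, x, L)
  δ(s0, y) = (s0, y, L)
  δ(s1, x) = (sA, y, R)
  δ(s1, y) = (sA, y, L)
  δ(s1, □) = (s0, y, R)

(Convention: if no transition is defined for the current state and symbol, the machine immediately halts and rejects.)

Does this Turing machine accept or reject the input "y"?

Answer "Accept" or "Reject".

Execution trace:
Initial: [s0]y
Step 1: δ(s0, y) = (s0, y, L) → [s0]□y

No transition is defined for δ(s0, □). By convention the machine halts and rejects.

Answer: Reject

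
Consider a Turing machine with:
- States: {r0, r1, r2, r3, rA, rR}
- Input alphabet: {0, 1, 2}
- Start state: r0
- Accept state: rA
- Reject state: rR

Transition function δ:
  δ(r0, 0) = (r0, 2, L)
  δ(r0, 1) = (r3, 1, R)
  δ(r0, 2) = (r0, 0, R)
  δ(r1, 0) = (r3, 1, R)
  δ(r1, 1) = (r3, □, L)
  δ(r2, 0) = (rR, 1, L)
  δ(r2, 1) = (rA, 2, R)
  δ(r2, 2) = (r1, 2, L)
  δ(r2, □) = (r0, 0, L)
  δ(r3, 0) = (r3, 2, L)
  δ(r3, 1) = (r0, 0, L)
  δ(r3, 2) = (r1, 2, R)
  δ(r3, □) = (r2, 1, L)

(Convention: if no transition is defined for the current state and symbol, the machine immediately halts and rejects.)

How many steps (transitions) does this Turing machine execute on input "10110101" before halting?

Execution trace:
Initial: [r0]10110101
Step 1: δ(r0, 1) = (r3, 1, R) → 1[r3]0110101
Step 2: δ(r3, 0) = (r3, 2, L) → [r3]12110101
Step 3: δ(r3, 1) = (r0, 0, L) → [r0]□02110101

No transition is defined for δ(r0, □). By convention the machine halts and rejects.

The machine executed 3 steps before halting.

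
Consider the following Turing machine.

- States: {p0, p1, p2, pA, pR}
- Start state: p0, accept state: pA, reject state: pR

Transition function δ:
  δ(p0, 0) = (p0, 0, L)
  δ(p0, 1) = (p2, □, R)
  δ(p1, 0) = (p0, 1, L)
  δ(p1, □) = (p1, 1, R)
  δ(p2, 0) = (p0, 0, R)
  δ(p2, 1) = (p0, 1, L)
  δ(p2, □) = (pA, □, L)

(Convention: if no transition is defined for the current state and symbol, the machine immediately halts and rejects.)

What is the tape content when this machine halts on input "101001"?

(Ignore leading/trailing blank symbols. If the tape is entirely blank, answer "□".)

Execution trace:
Initial: [p0]101001
Step 1: δ(p0, 1) = (p2, □, R) → □[p2]01001
Step 2: δ(p2, 0) = (p0, 0, R) → □0[p0]1001
Step 3: δ(p0, 1) = (p2, □, R) → □0□[p2]001
Step 4: δ(p2, 0) = (p0, 0, R) → □0□0[p0]01
Step 5: δ(p0, 0) = (p0, 0, L) → □0□[p0]001
Step 6: δ(p0, 0) = (p0, 0, L) → □0[p0]□001

No transition is defined for δ(p0, □). By convention the machine halts and rejects.

Final tape (ignoring leading/trailing blanks): 0□001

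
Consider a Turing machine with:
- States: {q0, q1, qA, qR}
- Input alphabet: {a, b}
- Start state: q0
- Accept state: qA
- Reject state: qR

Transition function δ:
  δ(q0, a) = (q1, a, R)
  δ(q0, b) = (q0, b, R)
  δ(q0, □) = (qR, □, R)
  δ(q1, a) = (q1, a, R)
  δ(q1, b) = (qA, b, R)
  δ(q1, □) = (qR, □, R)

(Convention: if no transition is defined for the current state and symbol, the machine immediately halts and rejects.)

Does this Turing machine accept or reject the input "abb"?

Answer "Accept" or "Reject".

Execution trace:
Initial: [q0]abb
Step 1: δ(q0, a) = (q1, a, R) → a[q1]bb
Step 2: δ(q1, b) = (qA, b, R) → ab[qA]b

The machine reaches the accept state qA and halts.

Answer: Accept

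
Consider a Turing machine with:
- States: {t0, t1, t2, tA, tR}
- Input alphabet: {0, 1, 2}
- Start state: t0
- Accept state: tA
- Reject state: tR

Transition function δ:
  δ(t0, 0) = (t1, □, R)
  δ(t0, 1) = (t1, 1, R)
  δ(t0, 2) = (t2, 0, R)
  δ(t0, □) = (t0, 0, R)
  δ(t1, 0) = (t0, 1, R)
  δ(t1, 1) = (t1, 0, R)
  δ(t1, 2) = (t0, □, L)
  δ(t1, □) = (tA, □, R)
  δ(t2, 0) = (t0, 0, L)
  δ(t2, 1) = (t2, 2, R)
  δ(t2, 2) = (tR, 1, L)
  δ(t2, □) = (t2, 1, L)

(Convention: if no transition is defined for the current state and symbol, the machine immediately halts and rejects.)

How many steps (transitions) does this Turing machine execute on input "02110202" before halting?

Execution trace:
Initial: [t0]02110202
Step 1: δ(t0, 0) = (t1, □, R) → □[t1]2110202
Step 2: δ(t1, 2) = (t0, □, L) → [t0]□□110202
Step 3: δ(t0, □) = (t0, 0, R) → 0[t0]□110202
Step 4: δ(t0, □) = (t0, 0, R) → 00[t0]110202
Step 5: δ(t0, 1) = (t1, 1, R) → 001[t1]10202
Step 6: δ(t1, 1) = (t1, 0, R) → 0010[t1]0202
Step 7: δ(t1, 0) = (t0, 1, R) → 00101[t0]202
Step 8: δ(t0, 2) = (t2, 0, R) → 001010[t2]02
Step 9: δ(t2, 0) = (t0, 0, L) → 00101[t0]002
Step 10: δ(t0, 0) = (t1, □, R) → 00101□[t1]02
Step 11: δ(t1, 0) = (t0, 1, R) → 00101□1[t0]2
Step 12: δ(t0, 2) = (t2, 0, R) → 00101□10[t2]□
Step 13: δ(t2, □) = (t2, 1, L) → 00101□1[t2]01
Step 14: δ(t2, 0) = (t0, 0, L) → 00101□[t0]101
Step 15: δ(t0, 1) = (t1, 1, R) → 00101□1[t1]01
Step 16: δ(t1, 0) = (t0, 1, R) → 00101□11[t0]1
Step 17: δ(t0, 1) = (t1, 1, R) → 00101□111[t1]□
Step 18: δ(t1, □) = (tA, □, R) → 00101□111□[tA]□

The machine reaches the accept state tA and halts.

The machine executed 18 steps before halting.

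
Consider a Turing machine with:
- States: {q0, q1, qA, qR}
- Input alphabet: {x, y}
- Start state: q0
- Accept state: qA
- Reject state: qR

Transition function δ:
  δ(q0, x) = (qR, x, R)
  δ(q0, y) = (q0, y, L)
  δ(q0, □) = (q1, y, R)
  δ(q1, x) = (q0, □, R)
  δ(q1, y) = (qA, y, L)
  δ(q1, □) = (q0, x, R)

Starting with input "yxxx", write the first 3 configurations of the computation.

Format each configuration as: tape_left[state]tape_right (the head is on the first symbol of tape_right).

Transitions applied:
Step 1: δ(q0, y) = (q0, y, L)
Step 2: δ(q0, □) = (q1, y, R)

The first 3 configurations are:
[q0]yxxx ⊢ [q0]□yxxx ⊢ y[q1]yxxx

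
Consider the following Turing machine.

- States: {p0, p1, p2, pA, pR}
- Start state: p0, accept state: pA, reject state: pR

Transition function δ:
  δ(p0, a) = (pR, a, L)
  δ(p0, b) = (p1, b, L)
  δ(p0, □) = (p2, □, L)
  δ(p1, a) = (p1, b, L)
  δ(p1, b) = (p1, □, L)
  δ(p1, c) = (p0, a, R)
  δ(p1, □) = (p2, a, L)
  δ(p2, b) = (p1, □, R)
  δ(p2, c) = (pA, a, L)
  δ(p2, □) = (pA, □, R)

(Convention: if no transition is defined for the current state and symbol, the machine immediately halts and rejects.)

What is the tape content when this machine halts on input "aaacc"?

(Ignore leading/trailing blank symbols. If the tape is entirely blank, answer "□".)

Execution trace:
Initial: [p0]aaacc
Step 1: δ(p0, a) = (pR, a, L) → [pR]□aaacc

The machine reaches the reject state pR and halts.

Final tape (ignoring leading/trailing blanks): aaacc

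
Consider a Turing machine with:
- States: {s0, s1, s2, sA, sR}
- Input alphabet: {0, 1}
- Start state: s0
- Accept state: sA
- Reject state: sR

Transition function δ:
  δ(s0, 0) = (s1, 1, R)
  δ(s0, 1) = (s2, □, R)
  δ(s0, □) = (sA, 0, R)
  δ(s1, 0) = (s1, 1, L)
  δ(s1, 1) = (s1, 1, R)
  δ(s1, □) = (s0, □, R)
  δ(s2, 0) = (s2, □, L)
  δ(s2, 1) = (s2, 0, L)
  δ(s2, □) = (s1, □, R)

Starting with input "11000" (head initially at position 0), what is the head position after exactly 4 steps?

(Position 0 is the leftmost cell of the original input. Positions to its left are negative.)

Execution trace (head position shown):
Step 0: [s0]11000  (head at position 0)
Step 1: move right → □[s2]1000  (head at position 1)
Step 2: move left → [s2]□0000  (head at position 0)
Step 3: move right → □[s1]0000  (head at position 1)
Step 4: move left → [s1]□1000  (head at position 0)

After 4 steps, the head is at position 0.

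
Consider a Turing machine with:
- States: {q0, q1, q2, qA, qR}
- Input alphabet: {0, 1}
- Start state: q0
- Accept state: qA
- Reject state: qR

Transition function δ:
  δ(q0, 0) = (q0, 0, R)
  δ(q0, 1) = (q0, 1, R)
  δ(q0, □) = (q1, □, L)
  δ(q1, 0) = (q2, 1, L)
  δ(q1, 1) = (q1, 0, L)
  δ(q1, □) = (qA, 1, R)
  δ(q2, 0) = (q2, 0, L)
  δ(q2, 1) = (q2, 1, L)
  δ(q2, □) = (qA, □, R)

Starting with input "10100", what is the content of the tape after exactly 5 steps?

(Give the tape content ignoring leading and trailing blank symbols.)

Execution trace:
Initial: [q0]10100
Step 1: δ(q0, 1) = (q0, 1, R) → 1[q0]0100
Step 2: δ(q0, 0) = (q0, 0, R) → 10[q0]100
Step 3: δ(q0, 1) = (q0, 1, R) → 101[q0]00
Step 4: δ(q0, 0) = (q0, 0, R) → 1010[q0]0
Step 5: δ(q0, 0) = (q0, 0, R) → 10100[q0]□

After 5 steps, the tape (ignoring leading/trailing blanks) is: 10100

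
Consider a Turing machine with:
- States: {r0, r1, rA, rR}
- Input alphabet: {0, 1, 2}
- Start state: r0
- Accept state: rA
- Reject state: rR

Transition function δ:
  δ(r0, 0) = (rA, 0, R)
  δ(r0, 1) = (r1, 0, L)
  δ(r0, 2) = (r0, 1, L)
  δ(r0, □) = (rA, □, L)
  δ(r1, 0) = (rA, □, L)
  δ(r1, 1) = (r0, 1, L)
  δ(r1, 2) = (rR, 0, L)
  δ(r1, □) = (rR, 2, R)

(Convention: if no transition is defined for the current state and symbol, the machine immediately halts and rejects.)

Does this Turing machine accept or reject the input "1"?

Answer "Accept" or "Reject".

Execution trace:
Initial: [r0]1
Step 1: δ(r0, 1) = (r1, 0, L) → [r1]□0
Step 2: δ(r1, □) = (rR, 2, R) → 2[rR]0

The machine reaches the reject state rR and halts.

Answer: Reject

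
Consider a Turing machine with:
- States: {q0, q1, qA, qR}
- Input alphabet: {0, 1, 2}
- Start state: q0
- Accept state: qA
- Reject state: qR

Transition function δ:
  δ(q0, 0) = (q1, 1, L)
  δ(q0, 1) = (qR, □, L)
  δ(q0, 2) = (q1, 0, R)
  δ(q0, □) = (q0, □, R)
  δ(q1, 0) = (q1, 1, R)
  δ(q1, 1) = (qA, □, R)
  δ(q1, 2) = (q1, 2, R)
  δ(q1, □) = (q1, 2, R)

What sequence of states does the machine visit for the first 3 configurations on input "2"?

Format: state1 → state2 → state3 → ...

Execution trace:
Initial: [q0]2
Step 1: δ(q0, 2) = (q1, 0, R) → 0[q1]□
Step 2: δ(q1, □) = (q1, 2, R) → 02[q1]□

State sequence: q0 → q1 → q1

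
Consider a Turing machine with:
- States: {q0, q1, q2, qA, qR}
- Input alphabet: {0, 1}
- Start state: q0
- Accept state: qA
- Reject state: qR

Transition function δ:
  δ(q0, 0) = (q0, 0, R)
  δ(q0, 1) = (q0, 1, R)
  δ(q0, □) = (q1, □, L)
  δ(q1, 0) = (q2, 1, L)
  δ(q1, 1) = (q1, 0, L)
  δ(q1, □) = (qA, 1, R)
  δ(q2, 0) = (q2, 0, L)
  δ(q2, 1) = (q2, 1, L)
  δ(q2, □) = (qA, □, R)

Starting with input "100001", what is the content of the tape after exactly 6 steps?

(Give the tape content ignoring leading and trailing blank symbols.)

Execution trace:
Initial: [q0]100001
Step 1: δ(q0, 1) = (q0, 1, R) → 1[q0]00001
Step 2: δ(q0, 0) = (q0, 0, R) → 10[q0]0001
Step 3: δ(q0, 0) = (q0, 0, R) → 100[q0]001
Step 4: δ(q0, 0) = (q0, 0, R) → 1000[q0]01
Step 5: δ(q0, 0) = (q0, 0, R) → 10000[q0]1
Step 6: δ(q0, 1) = (q0, 1, R) → 100001[q0]□

After 6 steps, the tape (ignoring leading/trailing blanks) is: 100001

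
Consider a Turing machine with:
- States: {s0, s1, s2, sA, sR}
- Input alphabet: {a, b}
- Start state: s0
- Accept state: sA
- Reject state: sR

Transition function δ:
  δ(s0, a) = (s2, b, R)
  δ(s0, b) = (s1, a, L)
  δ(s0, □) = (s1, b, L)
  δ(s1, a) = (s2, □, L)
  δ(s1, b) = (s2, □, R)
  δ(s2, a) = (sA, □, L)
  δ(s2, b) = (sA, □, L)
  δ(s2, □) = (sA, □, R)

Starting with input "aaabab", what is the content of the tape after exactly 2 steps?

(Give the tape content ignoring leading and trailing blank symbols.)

Execution trace:
Initial: [s0]aaabab
Step 1: δ(s0, a) = (s2, b, R) → b[s2]aabab
Step 2: δ(s2, a) = (sA, □, L) → [sA]b□abab

The machine reaches the accept state sA and halts.

After 2 steps, the tape (ignoring leading/trailing blanks) is: b□abab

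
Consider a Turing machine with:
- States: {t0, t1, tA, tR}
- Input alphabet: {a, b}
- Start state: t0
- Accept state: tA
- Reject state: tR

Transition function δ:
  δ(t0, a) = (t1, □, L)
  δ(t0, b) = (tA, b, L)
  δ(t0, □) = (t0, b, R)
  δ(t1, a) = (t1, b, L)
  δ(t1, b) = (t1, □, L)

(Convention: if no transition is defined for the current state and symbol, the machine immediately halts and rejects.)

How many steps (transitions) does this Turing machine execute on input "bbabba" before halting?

Execution trace:
Initial: [t0]bbabba
Step 1: δ(t0, b) = (tA, b, L) → [tA]□bbabba

The machine reaches the accept state tA and halts.

The machine executed 1 step before halting.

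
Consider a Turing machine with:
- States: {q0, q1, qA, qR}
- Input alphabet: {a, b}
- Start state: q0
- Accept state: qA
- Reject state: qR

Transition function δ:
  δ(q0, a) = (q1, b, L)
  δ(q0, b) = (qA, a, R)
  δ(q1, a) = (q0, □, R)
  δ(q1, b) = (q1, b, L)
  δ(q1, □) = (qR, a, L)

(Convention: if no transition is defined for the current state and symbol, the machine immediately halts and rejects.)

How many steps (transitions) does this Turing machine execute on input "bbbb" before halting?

Execution trace:
Initial: [q0]bbbb
Step 1: δ(q0, b) = (qA, a, R) → a[qA]bbb

The machine reaches the accept state qA and halts.

The machine executed 1 step before halting.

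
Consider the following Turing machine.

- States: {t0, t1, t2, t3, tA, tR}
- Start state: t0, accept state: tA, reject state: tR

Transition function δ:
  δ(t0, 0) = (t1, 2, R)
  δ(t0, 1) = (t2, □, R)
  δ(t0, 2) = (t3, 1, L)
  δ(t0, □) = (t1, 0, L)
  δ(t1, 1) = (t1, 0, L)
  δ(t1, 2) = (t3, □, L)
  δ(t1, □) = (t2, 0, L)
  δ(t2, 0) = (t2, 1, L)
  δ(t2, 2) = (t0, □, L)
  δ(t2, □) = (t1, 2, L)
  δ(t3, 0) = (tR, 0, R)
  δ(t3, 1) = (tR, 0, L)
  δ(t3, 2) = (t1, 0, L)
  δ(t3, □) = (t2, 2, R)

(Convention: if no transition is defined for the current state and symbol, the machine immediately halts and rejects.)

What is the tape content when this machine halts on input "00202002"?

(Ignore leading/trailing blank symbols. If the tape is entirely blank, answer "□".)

Execution trace:
Initial: [t0]00202002
Step 1: δ(t0, 0) = (t1, 2, R) → 2[t1]0202002

No transition is defined for δ(t1, 0). By convention the machine halts and rejects.

Final tape (ignoring leading/trailing blanks): 20202002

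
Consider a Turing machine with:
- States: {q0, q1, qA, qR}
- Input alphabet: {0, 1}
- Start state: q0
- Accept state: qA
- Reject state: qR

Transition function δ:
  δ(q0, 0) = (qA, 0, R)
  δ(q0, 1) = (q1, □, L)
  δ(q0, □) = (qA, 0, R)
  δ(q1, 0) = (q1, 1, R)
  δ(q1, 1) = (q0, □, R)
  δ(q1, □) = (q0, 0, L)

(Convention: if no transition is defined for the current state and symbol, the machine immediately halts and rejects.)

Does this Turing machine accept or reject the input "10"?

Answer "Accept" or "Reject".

Execution trace:
Initial: [q0]10
Step 1: δ(q0, 1) = (q1, □, L) → [q1]□□0
Step 2: δ(q1, □) = (q0, 0, L) → [q0]□0□0
Step 3: δ(q0, □) = (qA, 0, R) → 0[qA]0□0

The machine reaches the accept state qA and halts.

Answer: Accept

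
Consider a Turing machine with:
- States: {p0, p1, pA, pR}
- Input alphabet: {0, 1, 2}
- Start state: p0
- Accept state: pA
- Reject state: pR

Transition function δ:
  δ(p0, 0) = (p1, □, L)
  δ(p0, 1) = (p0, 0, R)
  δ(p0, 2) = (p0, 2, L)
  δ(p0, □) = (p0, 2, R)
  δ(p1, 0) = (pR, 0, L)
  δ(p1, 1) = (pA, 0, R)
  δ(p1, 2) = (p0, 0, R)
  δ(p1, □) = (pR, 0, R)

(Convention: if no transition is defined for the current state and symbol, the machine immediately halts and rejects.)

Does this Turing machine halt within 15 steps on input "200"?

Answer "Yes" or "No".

Execution trace:
Initial: [p0]200
Step 1: δ(p0, 2) = (p0, 2, L) → [p0]□200
Step 2: δ(p0, □) = (p0, 2, R) → 2[p0]200
Step 3: δ(p0, 2) = (p0, 2, L) → [p0]2200
Step 4: δ(p0, 2) = (p0, 2, L) → [p0]□2200
Step 5: δ(p0, □) = (p0, 2, R) → 2[p0]2200
Step 6: δ(p0, 2) = (p0, 2, L) → [p0]22200
Step 7: δ(p0, 2) = (p0, 2, L) → [p0]□22200
Step 8: δ(p0, □) = (p0, 2, R) → 2[p0]22200
Step 9: δ(p0, 2) = (p0, 2, L) → [p0]222200
Step 10: δ(p0, 2) = (p0, 2, L) → [p0]□222200
Step 11: δ(p0, □) = (p0, 2, R) → 2[p0]222200
Step 12: δ(p0, 2) = (p0, 2, L) → [p0]2222200
Step 13: δ(p0, 2) = (p0, 2, L) → [p0]□2222200
Step 14: δ(p0, □) = (p0, 2, R) → 2[p0]2222200
Step 15: δ(p0, 2) = (p0, 2, L) → [p0]22222200

The machine has not reached a halting state after 15 steps.
The machine did not halt within the 15-step bound.

Answer: No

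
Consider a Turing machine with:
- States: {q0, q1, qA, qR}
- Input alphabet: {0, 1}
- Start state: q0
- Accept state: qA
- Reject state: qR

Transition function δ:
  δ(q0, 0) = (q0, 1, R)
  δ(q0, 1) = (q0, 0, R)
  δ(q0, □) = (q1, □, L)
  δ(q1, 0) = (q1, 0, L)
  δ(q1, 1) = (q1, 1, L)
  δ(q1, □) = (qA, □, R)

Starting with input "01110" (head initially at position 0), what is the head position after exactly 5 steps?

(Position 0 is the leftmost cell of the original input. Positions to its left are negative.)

Execution trace (head position shown):
Step 0: [q0]01110  (head at position 0)
Step 1: move right → 1[q0]1110  (head at position 1)
Step 2: move right → 10[q0]110  (head at position 2)
Step 3: move right → 100[q0]10  (head at position 3)
Step 4: move right → 1000[q0]0  (head at position 4)
Step 5: move right → 10001[q0]□  (head at position 5)

After 5 steps, the head is at position 5.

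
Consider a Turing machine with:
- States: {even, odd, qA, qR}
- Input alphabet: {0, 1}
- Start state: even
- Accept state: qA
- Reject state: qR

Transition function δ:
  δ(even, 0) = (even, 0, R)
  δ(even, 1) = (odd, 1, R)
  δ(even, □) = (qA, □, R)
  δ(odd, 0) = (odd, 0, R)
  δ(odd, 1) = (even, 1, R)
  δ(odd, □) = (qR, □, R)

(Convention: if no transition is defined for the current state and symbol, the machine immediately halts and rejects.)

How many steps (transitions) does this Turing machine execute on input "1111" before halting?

Execution trace:
Initial: [even]1111
Step 1: δ(even, 1) = (odd, 1, R) → 1[odd]111
Step 2: δ(odd, 1) = (even, 1, R) → 11[even]11
Step 3: δ(even, 1) = (odd, 1, R) → 111[odd]1
Step 4: δ(odd, 1) = (even, 1, R) → 1111[even]□
Step 5: δ(even, □) = (qA, □, R) → 1111□[qA]□

The machine reaches the accept state qA and halts.

The machine executed 5 steps before halting.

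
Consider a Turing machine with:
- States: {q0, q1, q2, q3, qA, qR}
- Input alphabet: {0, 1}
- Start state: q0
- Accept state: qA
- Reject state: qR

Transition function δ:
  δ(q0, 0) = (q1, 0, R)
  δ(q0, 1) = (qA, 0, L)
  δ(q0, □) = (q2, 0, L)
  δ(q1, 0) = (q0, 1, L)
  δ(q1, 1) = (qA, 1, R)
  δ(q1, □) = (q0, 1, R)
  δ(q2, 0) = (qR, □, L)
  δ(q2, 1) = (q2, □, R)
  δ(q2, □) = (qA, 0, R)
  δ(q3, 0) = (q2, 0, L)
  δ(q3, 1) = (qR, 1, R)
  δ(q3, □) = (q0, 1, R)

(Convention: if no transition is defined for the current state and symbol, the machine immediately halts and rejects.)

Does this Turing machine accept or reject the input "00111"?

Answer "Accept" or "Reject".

Execution trace:
Initial: [q0]00111
Step 1: δ(q0, 0) = (q1, 0, R) → 0[q1]0111
Step 2: δ(q1, 0) = (q0, 1, L) → [q0]01111
Step 3: δ(q0, 0) = (q1, 0, R) → 0[q1]1111
Step 4: δ(q1, 1) = (qA, 1, R) → 01[qA]111

The machine reaches the accept state qA and halts.

Answer: Accept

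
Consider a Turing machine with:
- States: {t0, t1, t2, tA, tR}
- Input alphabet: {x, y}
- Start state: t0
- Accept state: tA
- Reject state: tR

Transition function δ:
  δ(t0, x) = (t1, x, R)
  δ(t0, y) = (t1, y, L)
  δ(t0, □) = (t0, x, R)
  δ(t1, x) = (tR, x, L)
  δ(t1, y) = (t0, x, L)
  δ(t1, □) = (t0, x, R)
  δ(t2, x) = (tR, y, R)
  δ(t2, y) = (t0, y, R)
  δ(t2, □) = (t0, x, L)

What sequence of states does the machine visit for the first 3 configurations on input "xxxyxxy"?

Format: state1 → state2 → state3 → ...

Execution trace:
Initial: [t0]xxxyxxy
Step 1: δ(t0, x) = (t1, x, R) → x[t1]xxyxxy
Step 2: δ(t1, x) = (tR, x, L) → [tR]xxxyxxy

The machine reaches the reject state tR and halts.

State sequence: t0 → t1 → tR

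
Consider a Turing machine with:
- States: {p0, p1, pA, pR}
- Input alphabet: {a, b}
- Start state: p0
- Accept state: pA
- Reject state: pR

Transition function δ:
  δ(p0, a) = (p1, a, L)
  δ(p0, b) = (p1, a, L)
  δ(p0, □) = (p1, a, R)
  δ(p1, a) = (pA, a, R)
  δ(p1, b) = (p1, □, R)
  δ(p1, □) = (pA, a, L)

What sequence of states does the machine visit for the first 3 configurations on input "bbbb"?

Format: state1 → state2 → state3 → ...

Execution trace:
Initial: [p0]bbbb
Step 1: δ(p0, b) = (p1, a, L) → [p1]□abbb
Step 2: δ(p1, □) = (pA, a, L) → [pA]□aabbb

The machine reaches the accept state pA and halts.

State sequence: p0 → p1 → pA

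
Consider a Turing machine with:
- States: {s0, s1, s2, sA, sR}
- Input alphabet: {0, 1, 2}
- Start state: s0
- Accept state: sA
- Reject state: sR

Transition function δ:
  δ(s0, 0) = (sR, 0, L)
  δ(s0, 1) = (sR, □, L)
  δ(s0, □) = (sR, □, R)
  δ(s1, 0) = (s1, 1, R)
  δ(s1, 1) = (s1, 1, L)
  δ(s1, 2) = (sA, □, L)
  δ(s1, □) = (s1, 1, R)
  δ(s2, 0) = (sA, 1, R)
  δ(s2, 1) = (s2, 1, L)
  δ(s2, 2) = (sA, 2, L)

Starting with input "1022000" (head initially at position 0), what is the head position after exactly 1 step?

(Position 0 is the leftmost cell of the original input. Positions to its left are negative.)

Execution trace (head position shown):
Step 0: [s0]1022000  (head at position 0)
Step 1: move left → [sR]□□022000  (head at position -1)

After 1 step, the head is at position -1.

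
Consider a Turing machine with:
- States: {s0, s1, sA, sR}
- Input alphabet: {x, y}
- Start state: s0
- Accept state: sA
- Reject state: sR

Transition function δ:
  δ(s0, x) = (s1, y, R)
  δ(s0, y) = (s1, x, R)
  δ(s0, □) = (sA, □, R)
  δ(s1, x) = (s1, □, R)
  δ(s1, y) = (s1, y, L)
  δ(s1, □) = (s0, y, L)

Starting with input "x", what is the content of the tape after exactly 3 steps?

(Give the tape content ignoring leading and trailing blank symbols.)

Execution trace:
Initial: [s0]x
Step 1: δ(s0, x) = (s1, y, R) → y[s1]□
Step 2: δ(s1, □) = (s0, y, L) → [s0]yy
Step 3: δ(s0, y) = (s1, x, R) → x[s1]y

After 3 steps, the tape (ignoring leading/trailing blanks) is: xy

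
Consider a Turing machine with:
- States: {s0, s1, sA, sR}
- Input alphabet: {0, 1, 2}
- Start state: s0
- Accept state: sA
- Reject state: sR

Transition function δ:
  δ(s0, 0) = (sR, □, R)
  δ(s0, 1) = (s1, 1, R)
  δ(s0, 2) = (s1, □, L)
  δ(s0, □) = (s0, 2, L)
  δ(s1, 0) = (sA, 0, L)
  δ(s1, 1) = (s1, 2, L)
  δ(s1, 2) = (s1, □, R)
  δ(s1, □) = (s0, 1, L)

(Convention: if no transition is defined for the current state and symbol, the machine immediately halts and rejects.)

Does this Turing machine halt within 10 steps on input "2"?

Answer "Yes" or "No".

Execution trace:
Initial: [s0]2
Step 1: δ(s0, 2) = (s1, □, L) → [s1]□□
Step 2: δ(s1, □) = (s0, 1, L) → [s0]□1□
Step 3: δ(s0, □) = (s0, 2, L) → [s0]□21□
Step 4: δ(s0, □) = (s0, 2, L) → [s0]□221□
Step 5: δ(s0, □) = (s0, 2, L) → [s0]□2221□
Step 6: δ(s0, □) = (s0, 2, L) → [s0]□22221□
Step 7: δ(s0, □) = (s0, 2, L) → [s0]□222221□
Step 8: δ(s0, □) = (s0, 2, L) → [s0]□2222221□
Step 9: δ(s0, □) = (s0, 2, L) → [s0]□22222221□
Step 10: δ(s0, □) = (s0, 2, L) → [s0]□222222221□

The machine has not reached a halting state after 10 steps.
The machine did not halt within the 10-step bound.

Answer: No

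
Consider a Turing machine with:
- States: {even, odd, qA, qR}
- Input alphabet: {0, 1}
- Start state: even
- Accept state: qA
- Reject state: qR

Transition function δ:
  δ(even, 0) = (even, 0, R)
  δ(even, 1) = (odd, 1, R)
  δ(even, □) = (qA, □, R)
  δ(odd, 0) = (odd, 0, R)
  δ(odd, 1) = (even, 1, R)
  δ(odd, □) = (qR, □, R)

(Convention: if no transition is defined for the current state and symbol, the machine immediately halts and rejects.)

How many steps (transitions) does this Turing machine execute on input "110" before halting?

Execution trace:
Initial: [even]110
Step 1: δ(even, 1) = (odd, 1, R) → 1[odd]10
Step 2: δ(odd, 1) = (even, 1, R) → 11[even]0
Step 3: δ(even, 0) = (even, 0, R) → 110[even]□
Step 4: δ(even, □) = (qA, □, R) → 110□[qA]□

The machine reaches the accept state qA and halts.

The machine executed 4 steps before halting.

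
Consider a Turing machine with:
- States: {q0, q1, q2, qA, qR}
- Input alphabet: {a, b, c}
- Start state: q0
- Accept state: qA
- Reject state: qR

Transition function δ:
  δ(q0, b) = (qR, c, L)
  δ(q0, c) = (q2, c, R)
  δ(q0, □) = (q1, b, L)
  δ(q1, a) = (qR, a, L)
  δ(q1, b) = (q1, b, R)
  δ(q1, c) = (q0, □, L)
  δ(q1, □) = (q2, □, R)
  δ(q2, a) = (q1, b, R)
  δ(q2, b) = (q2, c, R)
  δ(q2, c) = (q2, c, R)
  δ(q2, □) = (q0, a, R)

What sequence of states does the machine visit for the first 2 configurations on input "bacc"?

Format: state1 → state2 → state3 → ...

Execution trace:
Initial: [q0]bacc
Step 1: δ(q0, b) = (qR, c, L) → [qR]□cacc

The machine reaches the reject state qR and halts.

State sequence: q0 → qR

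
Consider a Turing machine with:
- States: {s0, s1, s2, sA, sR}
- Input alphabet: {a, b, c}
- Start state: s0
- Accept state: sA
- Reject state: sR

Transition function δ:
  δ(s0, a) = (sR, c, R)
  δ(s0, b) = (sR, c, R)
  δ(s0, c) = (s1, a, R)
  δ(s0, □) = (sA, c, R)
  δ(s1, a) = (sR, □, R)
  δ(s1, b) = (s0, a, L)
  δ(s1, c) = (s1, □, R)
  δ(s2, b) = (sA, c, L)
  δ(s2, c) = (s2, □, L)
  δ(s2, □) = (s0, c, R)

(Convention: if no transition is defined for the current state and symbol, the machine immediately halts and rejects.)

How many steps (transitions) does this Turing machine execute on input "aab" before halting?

Execution trace:
Initial: [s0]aab
Step 1: δ(s0, a) = (sR, c, R) → c[sR]ab

The machine reaches the reject state sR and halts.

The machine executed 1 step before halting.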